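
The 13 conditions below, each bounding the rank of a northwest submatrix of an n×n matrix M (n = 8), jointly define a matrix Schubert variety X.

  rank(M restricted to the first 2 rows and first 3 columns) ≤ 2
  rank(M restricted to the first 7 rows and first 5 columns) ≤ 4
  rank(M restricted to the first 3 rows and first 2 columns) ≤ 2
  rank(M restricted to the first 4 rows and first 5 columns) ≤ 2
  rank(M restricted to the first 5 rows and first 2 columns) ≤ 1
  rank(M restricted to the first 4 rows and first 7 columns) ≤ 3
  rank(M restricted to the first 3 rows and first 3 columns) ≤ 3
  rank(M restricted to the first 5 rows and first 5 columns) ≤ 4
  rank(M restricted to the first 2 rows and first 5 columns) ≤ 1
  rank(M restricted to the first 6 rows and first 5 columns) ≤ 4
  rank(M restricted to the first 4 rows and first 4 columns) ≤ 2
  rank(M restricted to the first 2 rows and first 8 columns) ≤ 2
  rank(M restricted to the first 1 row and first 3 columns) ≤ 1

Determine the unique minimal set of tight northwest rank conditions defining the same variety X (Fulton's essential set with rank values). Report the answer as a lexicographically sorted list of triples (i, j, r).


Reconstructing r_w from the 13 given conditions:

  R[1]: 1  1  1  1  1  1  1  1
  R[2]: 1  1  1  1  1  2  2  2
  R[3]: 1  1  2  2  2  3  3  3
  R[4]: 1  1  2  2  2  3  3  4
  R[5]: 1  1  2  3  3  4  4  5
  R[6]: 1  2  3  4  4  5  5  6
  R[7]: 1  2  3  4  4  5  6  7
  R[8]: 1  2  3  4  5  6  7  8

giving w = (1, 6, 3, 8, 4, 2, 7, 5) via Δ²R.

ℓ(w)=11; the 5 essential cells (i,j,r):

[(2, 5, 1), (4, 5, 2), (4, 7, 3), (5, 2, 1), (7, 5, 4)]


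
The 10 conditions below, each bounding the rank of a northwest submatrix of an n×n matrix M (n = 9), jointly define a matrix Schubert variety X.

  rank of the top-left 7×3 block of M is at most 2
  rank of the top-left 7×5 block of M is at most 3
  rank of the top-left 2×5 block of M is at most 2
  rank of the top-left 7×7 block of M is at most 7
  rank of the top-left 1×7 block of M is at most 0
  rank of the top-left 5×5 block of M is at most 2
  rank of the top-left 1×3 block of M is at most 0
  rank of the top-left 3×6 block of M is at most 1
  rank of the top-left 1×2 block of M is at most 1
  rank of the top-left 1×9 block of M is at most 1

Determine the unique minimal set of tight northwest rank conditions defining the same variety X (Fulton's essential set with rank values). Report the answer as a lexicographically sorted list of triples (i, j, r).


Reconstructing r_w from the 10 given conditions:

  R[1]: 0  0  0  0  0  0  0  1  1
  R[2]: 1  1  1  1  1  1  1  2  2
  R[3]: 1  1  1  1  1  1  2  3  3
  R[4]: 1  2  2  2  2  2  3  4  4
  R[5]: 1  2  2  2  2  3  4  5  5
  R[6]: 1  2  2  3  3  4  5  6  6
  R[7]: 1  2  2  3  3  4  5  6  7
  R[8]: 1  2  3  4  4  5  6  7  8
  R[9]: 1  2  3  4  5  6  7  8  9

hence w(1..9) = (8, 1, 7, 2, 6, 4, 9, 3, 5).

5 SE-corners of the 18-cell Rothe diagram give Ess(w):

[(1, 7, 0), (3, 6, 1), (5, 5, 2), (7, 3, 2), (7, 5, 3)]


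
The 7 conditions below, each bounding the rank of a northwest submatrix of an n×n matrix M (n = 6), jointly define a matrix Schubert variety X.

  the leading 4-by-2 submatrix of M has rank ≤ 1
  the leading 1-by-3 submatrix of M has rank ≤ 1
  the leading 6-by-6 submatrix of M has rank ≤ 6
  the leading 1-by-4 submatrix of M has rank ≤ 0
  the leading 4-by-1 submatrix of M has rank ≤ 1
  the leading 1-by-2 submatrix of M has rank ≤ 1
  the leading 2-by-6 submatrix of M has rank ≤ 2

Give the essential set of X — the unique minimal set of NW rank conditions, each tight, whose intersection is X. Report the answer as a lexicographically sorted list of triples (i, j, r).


The tightest implied rank at each (i,j), from the 7 conditions:

  R[1]: 0, 0, 0, 0, 1, 1
  R[2]: 1, 1, 1, 1, 2, 2
  R[3]: 1, 1, 2, 2, 3, 3
  R[4]: 1, 1, 2, 3, 4, 4
  R[5]: 1, 2, 3, 4, 5, 5
  R[6]: 1, 2, 3, 4, 5, 6

reading off 1-entries of Δ²R: w = (5, 1, 3, 4, 2, 6).

ℓ(w)=6; the 2 essential cells (i,j,r):

[(1, 4, 0), (4, 2, 1)]


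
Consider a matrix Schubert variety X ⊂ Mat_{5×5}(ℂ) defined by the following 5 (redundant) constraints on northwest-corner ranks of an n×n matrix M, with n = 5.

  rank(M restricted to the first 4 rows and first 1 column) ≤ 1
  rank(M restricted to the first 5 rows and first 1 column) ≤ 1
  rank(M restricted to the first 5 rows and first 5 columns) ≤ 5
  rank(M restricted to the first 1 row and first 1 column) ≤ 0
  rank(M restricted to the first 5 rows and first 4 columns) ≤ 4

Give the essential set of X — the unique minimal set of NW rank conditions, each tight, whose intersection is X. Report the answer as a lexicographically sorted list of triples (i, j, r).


Reconstructing r_w from the 5 given conditions:

  R[1]: 0, 1, 1, 1, 1
  R[2]: 1, 2, 2, 2, 2
  R[3]: 1, 2, 3, 3, 3
  R[4]: 1, 2, 3, 4, 4
  R[5]: 1, 2, 3, 4, 5

the unique w with this rank table is (2, 1, 3, 4, 5).

1 SE-corner of the 1-cell Rothe diagram gives Ess(w):

[(1, 1, 0)]


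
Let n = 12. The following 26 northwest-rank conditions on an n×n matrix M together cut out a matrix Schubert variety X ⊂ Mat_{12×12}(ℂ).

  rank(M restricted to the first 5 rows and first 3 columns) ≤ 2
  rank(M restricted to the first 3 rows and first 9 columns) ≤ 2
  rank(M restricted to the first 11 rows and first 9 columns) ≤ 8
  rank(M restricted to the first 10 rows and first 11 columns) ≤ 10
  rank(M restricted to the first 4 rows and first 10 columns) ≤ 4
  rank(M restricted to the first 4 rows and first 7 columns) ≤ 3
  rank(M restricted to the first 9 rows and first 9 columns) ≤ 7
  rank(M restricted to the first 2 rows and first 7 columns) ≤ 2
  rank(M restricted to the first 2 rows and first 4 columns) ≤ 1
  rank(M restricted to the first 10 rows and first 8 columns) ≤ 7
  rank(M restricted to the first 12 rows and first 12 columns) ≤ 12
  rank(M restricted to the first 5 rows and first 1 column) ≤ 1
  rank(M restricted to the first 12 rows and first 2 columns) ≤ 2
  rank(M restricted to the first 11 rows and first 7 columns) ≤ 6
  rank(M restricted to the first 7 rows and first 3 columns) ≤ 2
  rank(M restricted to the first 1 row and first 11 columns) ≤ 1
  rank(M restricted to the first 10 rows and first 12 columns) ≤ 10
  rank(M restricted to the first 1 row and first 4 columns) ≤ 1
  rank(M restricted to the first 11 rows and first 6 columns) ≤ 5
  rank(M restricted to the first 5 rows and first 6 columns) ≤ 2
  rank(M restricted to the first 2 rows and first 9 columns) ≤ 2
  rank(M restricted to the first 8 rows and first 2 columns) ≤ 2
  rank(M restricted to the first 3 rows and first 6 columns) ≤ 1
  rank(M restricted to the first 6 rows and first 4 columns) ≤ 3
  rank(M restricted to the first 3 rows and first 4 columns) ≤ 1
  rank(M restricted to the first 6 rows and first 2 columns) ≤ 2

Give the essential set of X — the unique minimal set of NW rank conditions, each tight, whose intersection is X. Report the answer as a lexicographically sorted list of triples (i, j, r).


The tightest implied rank at each (i,j), from the 26 conditions:

  row 1: 1 | 1 | 1 | 1 | 1 | 1 | 1 | 1 | 1 | 1 | 1 | 1
  row 2: 1 | 1 | 1 | 1 | 1 | 1 | 2 | 2 | 2 | 2 | 2 | 2
  row 3: 1 | 1 | 1 | 1 | 1 | 1 | 2 | 2 | 2 | 3 | 3 | 3
  row 4: 1 | 2 | 2 | 2 | 2 | 2 | 3 | 3 | 3 | 4 | 4 | 4
  row 5: 1 | 2 | 2 | 2 | 2 | 2 | 3 | 4 | 4 | 5 | 5 | 5
  row 6: 1 | 2 | 2 | 3 | 3 | 3 | 4 | 5 | 5 | 6 | 6 | 6
  row 7: 1 | 2 | 2 | 3 | 4 | 4 | 5 | 6 | 6 | 7 | 7 | 7
  row 8: 1 | 2 | 3 | 4 | 5 | 5 | 6 | 7 | 7 | 8 | 8 | 8
  row 9: 1 | 2 | 3 | 4 | 5 | 5 | 6 | 7 | 7 | 8 | 9 | 9
  row 10: 1 | 2 | 3 | 4 | 5 | 5 | 6 | 7 | 8 | 9 | 10 | 10
  row 11: 1 | 2 | 3 | 4 | 5 | 5 | 6 | 7 | 8 | 9 | 10 | 11
  row 12: 1 | 2 | 3 | 4 | 5 | 6 | 7 | 8 | 9 | 10 | 11 | 12

reading off 1-entries of Δ²R: w = (1, 7, 10, 2, 8, 4, 5, 3, 11, 9, 12, 6).

Rothe diagram D(w) (22 cells), 6 SE-corners (essential conditions):

[(3, 6, 1), (3, 9, 2), (5, 6, 2), (7, 3, 2), (9, 9, 7), (11, 6, 5)]


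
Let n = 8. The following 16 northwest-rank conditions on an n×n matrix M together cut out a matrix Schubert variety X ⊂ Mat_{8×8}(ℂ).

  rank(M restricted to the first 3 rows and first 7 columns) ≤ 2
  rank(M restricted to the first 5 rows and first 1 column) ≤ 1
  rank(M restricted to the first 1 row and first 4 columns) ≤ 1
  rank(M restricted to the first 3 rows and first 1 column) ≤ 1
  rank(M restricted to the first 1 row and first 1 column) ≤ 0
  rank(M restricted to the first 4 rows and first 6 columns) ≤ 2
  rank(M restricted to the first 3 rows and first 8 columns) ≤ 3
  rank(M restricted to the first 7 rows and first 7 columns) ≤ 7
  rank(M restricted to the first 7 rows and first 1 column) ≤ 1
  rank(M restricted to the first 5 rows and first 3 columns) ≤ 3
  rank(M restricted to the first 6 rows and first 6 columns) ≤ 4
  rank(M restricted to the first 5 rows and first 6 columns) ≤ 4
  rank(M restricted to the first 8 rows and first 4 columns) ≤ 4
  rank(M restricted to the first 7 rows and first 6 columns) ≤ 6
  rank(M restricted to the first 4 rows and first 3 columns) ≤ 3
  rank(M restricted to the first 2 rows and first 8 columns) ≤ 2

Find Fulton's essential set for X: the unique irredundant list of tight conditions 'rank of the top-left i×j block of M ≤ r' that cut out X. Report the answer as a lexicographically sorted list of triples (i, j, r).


Propagating the 16 rank bounds to every northwest block:

  R[1]: 0, 1, 1, 1, 1, 1, 1, 1
  R[2]: 1, 2, 2, 2, 2, 2, 2, 2
  R[3]: 1, 2, 2, 2, 2, 2, 2, 3
  R[4]: 1, 2, 2, 2, 2, 2, 3, 4
  R[5]: 1, 2, 3, 3, 3, 3, 4, 5
  R[6]: 1, 2, 3, 4, 4, 4, 5, 6
  R[7]: 1, 2, 3, 4, 5, 5, 6, 7
  R[8]: 1, 2, 3, 4, 5, 6, 7, 8

giving w = (2, 1, 8, 7, 3, 4, 5, 6) via Δ²R.

ℓ(w)=10; the 3 essential cells (i,j,r):

[(1, 1, 0), (3, 7, 2), (4, 6, 2)]


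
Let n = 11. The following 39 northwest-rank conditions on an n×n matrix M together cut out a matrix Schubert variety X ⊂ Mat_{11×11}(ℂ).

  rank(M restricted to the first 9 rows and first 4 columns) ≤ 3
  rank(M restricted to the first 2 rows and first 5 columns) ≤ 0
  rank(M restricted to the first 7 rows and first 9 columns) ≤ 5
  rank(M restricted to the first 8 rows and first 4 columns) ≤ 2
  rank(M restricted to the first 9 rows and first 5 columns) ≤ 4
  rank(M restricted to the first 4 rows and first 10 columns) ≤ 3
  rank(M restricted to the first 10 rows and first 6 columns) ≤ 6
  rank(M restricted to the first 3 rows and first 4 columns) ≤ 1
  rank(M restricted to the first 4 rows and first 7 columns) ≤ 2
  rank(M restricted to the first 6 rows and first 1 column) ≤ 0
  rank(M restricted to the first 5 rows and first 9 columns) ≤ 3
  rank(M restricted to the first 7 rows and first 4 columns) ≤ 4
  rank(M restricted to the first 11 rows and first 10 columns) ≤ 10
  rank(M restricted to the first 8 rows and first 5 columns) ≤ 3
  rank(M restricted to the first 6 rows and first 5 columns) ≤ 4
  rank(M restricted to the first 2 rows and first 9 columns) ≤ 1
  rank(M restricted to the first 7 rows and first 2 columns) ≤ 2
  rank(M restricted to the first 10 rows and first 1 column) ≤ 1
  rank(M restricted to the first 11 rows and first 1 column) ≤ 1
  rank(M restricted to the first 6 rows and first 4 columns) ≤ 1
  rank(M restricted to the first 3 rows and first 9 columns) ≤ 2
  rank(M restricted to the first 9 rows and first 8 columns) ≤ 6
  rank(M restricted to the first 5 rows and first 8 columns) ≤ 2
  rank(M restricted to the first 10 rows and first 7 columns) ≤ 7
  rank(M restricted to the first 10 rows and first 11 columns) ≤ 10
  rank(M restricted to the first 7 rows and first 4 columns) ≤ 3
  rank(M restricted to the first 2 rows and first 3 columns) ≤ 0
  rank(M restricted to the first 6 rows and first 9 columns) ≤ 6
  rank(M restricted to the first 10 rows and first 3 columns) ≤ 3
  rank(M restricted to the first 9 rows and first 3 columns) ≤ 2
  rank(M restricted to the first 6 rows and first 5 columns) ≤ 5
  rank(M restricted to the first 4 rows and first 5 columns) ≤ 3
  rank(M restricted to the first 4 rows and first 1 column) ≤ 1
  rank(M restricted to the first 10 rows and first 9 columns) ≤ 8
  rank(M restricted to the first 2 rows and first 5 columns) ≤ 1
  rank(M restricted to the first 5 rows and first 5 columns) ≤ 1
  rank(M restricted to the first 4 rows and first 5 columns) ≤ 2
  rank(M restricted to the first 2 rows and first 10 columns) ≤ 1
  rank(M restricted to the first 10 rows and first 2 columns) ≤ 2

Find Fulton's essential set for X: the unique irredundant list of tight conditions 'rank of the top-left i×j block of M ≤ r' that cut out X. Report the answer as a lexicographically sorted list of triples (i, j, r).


Propagating the 39 rank bounds to every northwest block:

  row 1: 0  0  0  0  0  1  1  1  1  1  1
  row 2: 0  0  0  0  0  1  1  1  1  1  2
  row 3: 0  1  1  1  1  2  2  2  2  2  3
  row 4: 0  1  1  1  1  2  2  2  3  3  4
  row 5: 0  1  1  1  1  2  2  2  3  4  5
  row 6: 0  1  1  1  2  3  3  3  4  5  6
  row 7: 1  2  2  2  3  4  4  4  5  6  7
  row 8: 1  2  2  2  3  4  5  5  6  7  8
  row 9: 1  2  2  3  4  5  6  6  7  8  9
  row 10: 1  2  3  4  5  6  7  7  8  9  10
  row 11: 1  2  3  4  5  6  7  8  9  10  11

giving w = (6, 11, 2, 9, 10, 5, 1, 7, 4, 3, 8) via Δ²R.

Rothe diagram D(w) (33 cells), 8 SE-corners (essential conditions):

[(2, 5, 0), (2, 10, 1), (5, 5, 1), (5, 8, 2), (6, 1, 0), (6, 4, 1), (8, 4, 2), (9, 3, 2)]


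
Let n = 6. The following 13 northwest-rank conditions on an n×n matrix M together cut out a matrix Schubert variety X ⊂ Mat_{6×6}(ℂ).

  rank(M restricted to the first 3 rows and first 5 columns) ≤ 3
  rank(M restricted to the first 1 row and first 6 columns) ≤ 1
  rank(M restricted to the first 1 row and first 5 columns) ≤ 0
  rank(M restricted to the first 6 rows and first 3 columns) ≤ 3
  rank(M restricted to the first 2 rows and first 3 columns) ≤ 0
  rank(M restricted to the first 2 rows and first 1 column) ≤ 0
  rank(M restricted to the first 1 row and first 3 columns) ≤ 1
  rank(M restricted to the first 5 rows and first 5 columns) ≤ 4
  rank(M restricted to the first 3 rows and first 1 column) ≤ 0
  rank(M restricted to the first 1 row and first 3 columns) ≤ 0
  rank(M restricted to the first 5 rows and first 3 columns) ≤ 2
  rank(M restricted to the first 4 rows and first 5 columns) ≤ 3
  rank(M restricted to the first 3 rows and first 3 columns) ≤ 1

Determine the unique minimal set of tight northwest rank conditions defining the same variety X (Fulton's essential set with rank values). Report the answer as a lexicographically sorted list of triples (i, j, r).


Rank table r_w(6×6) implied by the 13 constraints:

  R[1]: 0, 0, 0, 0, 0, 1
  R[2]: 0, 0, 0, 1, 1, 2
  R[3]: 0, 1, 1, 2, 2, 3
  R[4]: 1, 2, 2, 3, 3, 4
  R[5]: 1, 2, 2, 3, 4, 5
  R[6]: 1, 2, 3, 4, 5, 6

the unique w with this rank table is (6, 4, 2, 1, 5, 3).

|D(w)|=10, |Ess(w)|=4:

[(1, 5, 0), (2, 3, 0), (3, 1, 0), (5, 3, 2)]


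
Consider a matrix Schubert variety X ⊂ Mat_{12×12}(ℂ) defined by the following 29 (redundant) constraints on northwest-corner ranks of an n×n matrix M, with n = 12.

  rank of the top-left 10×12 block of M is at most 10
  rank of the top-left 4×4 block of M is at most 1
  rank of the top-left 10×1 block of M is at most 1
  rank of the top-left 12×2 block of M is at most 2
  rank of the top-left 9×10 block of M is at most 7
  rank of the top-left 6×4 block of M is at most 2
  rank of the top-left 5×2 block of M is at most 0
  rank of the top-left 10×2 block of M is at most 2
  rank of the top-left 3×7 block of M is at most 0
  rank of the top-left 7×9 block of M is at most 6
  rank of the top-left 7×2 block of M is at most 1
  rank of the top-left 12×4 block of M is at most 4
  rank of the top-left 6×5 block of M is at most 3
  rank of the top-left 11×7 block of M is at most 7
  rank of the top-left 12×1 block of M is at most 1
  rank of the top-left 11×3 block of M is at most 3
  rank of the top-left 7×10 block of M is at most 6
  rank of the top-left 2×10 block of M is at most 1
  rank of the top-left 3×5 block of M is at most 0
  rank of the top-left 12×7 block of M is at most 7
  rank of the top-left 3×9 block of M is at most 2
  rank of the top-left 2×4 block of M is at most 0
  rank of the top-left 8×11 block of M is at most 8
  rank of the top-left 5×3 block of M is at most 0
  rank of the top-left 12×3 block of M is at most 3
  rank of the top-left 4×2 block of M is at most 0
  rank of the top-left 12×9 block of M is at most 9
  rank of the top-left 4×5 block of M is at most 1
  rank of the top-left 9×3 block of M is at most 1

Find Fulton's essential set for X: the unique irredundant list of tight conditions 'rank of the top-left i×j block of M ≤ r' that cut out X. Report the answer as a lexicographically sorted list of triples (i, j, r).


Rank table r_w(12×12) implied by the 29 constraints:

  R[1]: 0 | 0 | 0 | 0 | 0 | 0 | 0 | 1 | 1 | 1 | 1 | 1
  R[2]: 0 | 0 | 0 | 0 | 0 | 0 | 0 | 1 | 1 | 1 | 2 | 2
  R[3]: 0 | 0 | 0 | 0 | 0 | 0 | 0 | 1 | 2 | 2 | 3 | 3
  R[4]: 0 | 0 | 0 | 1 | 1 | 1 | 1 | 2 | 3 | 3 | 4 | 4
  R[5]: 0 | 0 | 0 | 1 | 2 | 2 | 2 | 3 | 4 | 4 | 5 | 5
  R[6]: 1 | 1 | 1 | 2 | 3 | 3 | 3 | 4 | 5 | 5 | 6 | 6
  R[7]: 1 | 1 | 1 | 2 | 3 | 4 | 4 | 5 | 6 | 6 | 7 | 7
  R[8]: 1 | 1 | 1 | 2 | 3 | 4 | 5 | 6 | 7 | 7 | 8 | 8
  R[9]: 1 | 1 | 1 | 2 | 3 | 4 | 5 | 6 | 7 | 7 | 8 | 9
  R[10]: 1 | 2 | 2 | 3 | 4 | 5 | 6 | 7 | 8 | 8 | 9 | 10
  R[11]: 1 | 2 | 3 | 4 | 5 | 6 | 7 | 8 | 9 | 9 | 10 | 11
  R[12]: 1 | 2 | 3 | 4 | 5 | 6 | 7 | 8 | 9 | 10 | 11 | 12

giving w = (8, 11, 9, 4, 5, 1, 6, 7, 12, 2, 3, 10) via Δ²R.

Fulton essential set (5 of the 36 Rothe cells):

[(2, 10, 1), (3, 7, 0), (5, 3, 0), (9, 3, 1), (9, 10, 7)]


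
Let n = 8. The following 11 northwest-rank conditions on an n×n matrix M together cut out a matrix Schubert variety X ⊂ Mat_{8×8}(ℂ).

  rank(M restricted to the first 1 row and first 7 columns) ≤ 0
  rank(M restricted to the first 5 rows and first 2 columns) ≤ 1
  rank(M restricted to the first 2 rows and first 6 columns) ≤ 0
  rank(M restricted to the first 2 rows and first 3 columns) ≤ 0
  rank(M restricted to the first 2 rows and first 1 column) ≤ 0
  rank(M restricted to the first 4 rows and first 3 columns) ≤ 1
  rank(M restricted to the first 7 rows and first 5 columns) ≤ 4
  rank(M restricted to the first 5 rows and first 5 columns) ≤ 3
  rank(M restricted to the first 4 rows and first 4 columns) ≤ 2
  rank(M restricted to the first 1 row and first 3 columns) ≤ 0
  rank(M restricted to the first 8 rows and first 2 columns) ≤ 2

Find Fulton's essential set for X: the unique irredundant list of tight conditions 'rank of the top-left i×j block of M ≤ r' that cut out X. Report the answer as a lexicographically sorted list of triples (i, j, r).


Rank table r_w(8×8) implied by the 11 constraints:

  0, 0, 0, 0, 0, 0, 0, 1
  0, 0, 0, 0, 0, 0, 1, 2
  1, 1, 1, 1, 1, 1, 2, 3
  1, 1, 1, 2, 2, 2, 3, 4
  1, 1, 2, 3, 3, 3, 4, 5
  1, 2, 3, 4, 4, 4, 5, 6
  1, 2, 3, 4, 4, 5, 6, 7
  1, 2, 3, 4, 5, 6, 7, 8

the unique w with this rank table is (8, 7, 1, 4, 3, 2, 6, 5).

ℓ(w)=17; the 5 essential cells (i,j,r):

[(1, 7, 0), (2, 6, 0), (4, 3, 1), (5, 2, 1), (7, 5, 4)]


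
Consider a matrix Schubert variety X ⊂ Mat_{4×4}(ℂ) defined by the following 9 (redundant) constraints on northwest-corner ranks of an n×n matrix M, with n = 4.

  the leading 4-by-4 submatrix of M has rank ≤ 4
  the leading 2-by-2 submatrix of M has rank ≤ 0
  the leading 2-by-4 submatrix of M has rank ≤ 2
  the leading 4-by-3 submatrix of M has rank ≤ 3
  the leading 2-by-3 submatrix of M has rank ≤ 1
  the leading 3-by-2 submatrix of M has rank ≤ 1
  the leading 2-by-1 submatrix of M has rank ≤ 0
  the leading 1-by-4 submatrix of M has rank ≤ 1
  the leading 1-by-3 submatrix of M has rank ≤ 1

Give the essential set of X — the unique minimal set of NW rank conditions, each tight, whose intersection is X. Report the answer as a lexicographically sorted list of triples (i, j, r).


Recovering R(i,j) via the rank-extension bound from the 9 conditions:

  R[1]: 0 | 0 | 1 | 1
  R[2]: 0 | 0 | 1 | 2
  R[3]: 1 | 1 | 2 | 3
  R[4]: 1 | 2 | 3 | 4

giving w = (3, 4, 1, 2) via Δ²R.

Rothe diagram D(w) (4 cells), 1 SE-corner (essential condition):

[(2, 2, 0)]


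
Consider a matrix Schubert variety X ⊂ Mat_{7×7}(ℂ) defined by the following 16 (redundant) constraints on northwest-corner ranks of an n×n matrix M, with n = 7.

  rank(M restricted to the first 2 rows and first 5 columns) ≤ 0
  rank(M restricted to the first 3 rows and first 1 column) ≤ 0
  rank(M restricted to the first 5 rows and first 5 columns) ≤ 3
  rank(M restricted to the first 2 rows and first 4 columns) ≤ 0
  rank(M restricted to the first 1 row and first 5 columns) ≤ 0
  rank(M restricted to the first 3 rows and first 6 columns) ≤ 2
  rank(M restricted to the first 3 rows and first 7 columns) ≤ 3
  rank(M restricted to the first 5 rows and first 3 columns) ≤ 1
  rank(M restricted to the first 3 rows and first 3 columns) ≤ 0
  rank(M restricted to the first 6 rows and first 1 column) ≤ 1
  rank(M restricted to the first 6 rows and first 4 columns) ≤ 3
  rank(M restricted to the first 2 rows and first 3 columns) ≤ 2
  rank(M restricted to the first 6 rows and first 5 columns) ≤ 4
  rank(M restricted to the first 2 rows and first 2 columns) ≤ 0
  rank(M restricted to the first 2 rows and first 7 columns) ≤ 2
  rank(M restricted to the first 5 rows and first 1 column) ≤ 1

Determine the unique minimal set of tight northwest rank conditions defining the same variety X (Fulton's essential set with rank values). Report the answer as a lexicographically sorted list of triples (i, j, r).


The tightest implied rank at each (i,j), from the 16 conditions:

  0  0  0  0  0  1  1
  0  0  0  0  0  1  2
  0  0  0  1  1  2  3
  1  1  1  2  2  3  4
  1  1  1  2  3  4  5
  1  2  2  3  4  5  6
  1  2  3  4  5  6  7

the unique w with this rank table is (6, 7, 4, 1, 5, 2, 3).

Rothe diagram D(w) (15 cells), 3 SE-corners (essential conditions):

[(2, 5, 0), (3, 3, 0), (5, 3, 1)]


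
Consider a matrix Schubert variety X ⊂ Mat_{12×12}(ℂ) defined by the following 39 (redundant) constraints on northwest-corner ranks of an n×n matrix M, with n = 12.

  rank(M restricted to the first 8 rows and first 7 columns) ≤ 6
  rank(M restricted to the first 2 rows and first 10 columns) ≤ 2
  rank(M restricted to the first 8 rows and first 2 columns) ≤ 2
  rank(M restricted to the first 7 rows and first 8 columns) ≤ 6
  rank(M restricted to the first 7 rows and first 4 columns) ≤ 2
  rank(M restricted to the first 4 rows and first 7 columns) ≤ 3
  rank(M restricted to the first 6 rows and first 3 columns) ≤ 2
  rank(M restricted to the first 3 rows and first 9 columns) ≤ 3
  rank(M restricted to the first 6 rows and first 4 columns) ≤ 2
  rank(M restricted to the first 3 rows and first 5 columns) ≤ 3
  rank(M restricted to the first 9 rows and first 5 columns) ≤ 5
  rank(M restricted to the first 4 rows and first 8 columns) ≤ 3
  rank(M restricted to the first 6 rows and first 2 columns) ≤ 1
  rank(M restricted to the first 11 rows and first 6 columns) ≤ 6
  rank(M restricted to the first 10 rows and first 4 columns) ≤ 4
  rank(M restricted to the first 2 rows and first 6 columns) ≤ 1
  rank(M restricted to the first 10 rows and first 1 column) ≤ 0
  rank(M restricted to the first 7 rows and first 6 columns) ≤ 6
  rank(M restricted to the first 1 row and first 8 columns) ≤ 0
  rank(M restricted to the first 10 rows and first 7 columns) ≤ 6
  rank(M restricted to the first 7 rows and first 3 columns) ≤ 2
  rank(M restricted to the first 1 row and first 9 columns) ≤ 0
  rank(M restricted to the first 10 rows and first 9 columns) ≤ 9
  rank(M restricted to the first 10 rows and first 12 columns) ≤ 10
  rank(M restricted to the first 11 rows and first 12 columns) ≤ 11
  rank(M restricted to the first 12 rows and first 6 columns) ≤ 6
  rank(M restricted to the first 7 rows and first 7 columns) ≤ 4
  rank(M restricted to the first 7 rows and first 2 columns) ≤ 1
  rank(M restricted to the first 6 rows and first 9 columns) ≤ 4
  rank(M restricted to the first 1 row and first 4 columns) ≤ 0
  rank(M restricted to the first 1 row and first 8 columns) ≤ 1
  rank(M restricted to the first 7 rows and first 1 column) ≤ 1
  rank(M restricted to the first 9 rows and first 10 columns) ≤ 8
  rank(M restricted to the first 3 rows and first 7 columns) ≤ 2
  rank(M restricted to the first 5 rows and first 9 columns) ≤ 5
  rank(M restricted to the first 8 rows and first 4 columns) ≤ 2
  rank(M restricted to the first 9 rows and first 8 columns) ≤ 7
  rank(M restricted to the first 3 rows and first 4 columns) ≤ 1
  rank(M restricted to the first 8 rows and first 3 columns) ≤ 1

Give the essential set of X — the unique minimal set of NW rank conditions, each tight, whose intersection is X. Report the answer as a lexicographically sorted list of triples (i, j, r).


The tightest implied rank at each (i,j), from the 39 conditions:

  R[1]: 0  0  0  0  0  0  0  0  0  1  1  1
  R[2]: 0  1  1  1  1  1  1  1  1  2  2  2
  R[3]: 0  1  1  1  2  2  2  2  2  3  3  3
  R[4]: 0  1  1  2  3  3  3  3  3  4  4  4
  R[5]: 0  1  1  2  3  4  4  4  4  5  5  5
  R[6]: 0  1  1  2  3  4  4  4  4  5  6  6
  R[7]: 0  1  1  2  3  4  4  5  5  6  7  7
  R[8]: 0  1  1  2  3  4  5  6  6  7  8  8
  R[9]: 0  1  2  3  4  5  6  7  7  8  9  9
  R[10]: 0  1  2  3  4  5  6  7  8  9  10  10
  R[11]: 1  2  3  4  5  6  7  8  9  10  11  11
  R[12]: 1  2  3  4  5  6  7  8  9  10  11  12

hence w(1..12) = (10, 2, 5, 4, 6, 11, 8, 7, 3, 9, 1, 12).

6 SE-corners of the 29-cell Rothe diagram give Ess(w):

[(1, 9, 0), (3, 4, 1), (6, 9, 4), (7, 7, 4), (8, 3, 1), (10, 1, 0)]


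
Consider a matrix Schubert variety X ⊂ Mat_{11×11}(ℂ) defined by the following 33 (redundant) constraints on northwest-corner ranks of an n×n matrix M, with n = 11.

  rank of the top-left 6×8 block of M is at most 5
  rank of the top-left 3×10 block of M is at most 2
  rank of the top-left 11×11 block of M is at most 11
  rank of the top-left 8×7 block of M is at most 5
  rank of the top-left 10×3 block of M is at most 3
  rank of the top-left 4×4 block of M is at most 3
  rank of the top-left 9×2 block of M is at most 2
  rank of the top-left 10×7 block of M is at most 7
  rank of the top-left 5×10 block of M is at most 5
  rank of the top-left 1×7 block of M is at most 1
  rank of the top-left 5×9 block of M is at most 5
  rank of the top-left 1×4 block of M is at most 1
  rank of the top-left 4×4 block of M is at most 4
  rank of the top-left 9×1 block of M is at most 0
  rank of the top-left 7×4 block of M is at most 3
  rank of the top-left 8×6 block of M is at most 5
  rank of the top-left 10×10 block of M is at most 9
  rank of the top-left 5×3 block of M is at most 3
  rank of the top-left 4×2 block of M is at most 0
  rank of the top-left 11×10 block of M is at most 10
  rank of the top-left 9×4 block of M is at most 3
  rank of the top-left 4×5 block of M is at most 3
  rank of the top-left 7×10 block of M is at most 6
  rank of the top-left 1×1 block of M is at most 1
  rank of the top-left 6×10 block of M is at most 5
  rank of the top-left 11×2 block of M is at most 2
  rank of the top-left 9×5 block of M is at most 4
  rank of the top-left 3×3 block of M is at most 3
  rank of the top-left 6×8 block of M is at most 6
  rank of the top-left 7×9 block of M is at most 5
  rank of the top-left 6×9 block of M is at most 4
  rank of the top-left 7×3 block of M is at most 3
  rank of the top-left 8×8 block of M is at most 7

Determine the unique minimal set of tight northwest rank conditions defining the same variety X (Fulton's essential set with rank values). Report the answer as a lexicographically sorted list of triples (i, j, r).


Propagating the 33 rank bounds to every northwest block:

  i=1: 0 | 0 | 1 | 1 | 1 | 1 | 1 | 1 | 1 | 1 | 1
  i=2: 0 | 0 | 1 | 2 | 2 | 2 | 2 | 2 | 2 | 2 | 2
  i=3: 0 | 0 | 1 | 2 | 2 | 2 | 2 | 2 | 2 | 2 | 3
  i=4: 0 | 0 | 1 | 2 | 3 | 3 | 3 | 3 | 3 | 3 | 4
  i=5: 0 | 1 | 2 | 3 | 4 | 4 | 4 | 4 | 4 | 4 | 5
  i=6: 0 | 1 | 2 | 3 | 4 | 4 | 4 | 4 | 4 | 5 | 6
  i=7: 0 | 1 | 2 | 3 | 4 | 5 | 5 | 5 | 5 | 6 | 7
  i=8: 0 | 1 | 2 | 3 | 4 | 5 | 5 | 6 | 6 | 7 | 8
  i=9: 0 | 1 | 2 | 3 | 4 | 5 | 6 | 7 | 7 | 8 | 9
  i=10: 1 | 2 | 3 | 4 | 5 | 6 | 7 | 8 | 8 | 9 | 10
  i=11: 1 | 2 | 3 | 4 | 5 | 6 | 7 | 8 | 9 | 10 | 11

reading off 1-entries of Δ²R: w = (3, 4, 11, 5, 2, 10, 6, 8, 7, 1, 9).

|D(w)|=24, |Ess(w)|=5:

[(3, 10, 2), (4, 2, 0), (6, 9, 4), (8, 7, 5), (9, 1, 0)]


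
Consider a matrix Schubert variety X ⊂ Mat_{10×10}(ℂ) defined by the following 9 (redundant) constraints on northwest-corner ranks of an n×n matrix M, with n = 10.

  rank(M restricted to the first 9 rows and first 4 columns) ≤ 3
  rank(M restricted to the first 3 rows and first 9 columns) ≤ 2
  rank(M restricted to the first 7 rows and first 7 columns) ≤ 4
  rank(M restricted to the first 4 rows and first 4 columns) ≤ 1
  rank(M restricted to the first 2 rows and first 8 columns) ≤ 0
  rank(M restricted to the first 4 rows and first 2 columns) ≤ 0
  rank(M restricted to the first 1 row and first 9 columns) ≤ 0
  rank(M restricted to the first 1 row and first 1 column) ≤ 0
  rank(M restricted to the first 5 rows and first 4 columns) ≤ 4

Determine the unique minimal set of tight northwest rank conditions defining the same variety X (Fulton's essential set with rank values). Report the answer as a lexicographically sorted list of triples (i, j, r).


The tightest implied rank at each (i,j), from the 9 conditions:

  row 1: 0 0 0 0 0 0 0 0 0 1
  row 2: 0 0 0 0 0 0 0 0 1 2
  row 3: 0 0 1 1 1 1 1 1 2 3
  row 4: 0 0 1 1 2 2 2 2 3 4
  row 5: 1 1 2 2 3 3 3 3 4 5
  row 6: 1 2 3 3 4 4 4 4 5 6
  row 7: 1 2 3 3 4 4 4 5 6 7
  row 8: 1 2 3 3 4 5 5 6 7 8
  row 9: 1 2 3 3 4 5 6 7 8 9
  row 10: 1 2 3 4 5 6 7 8 9 10

second differences of R give the permutation w = (10, 9, 3, 5, 1, 2, 8, 6, 7, 4).

Fulton essential set (6 of the 27 Rothe cells):

[(1, 9, 0), (2, 8, 0), (4, 2, 0), (4, 4, 1), (7, 7, 4), (9, 4, 3)]


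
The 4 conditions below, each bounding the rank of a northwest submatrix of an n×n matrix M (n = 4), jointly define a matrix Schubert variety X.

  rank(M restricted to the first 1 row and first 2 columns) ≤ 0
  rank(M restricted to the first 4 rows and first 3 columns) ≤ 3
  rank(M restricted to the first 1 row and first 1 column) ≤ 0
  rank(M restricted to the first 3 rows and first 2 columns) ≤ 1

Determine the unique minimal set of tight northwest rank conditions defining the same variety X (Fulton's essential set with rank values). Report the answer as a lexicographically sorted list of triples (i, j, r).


Computing R[i][j] = min implied NW-rank bound (n=4, 4 conditions):

  row 1: 0 | 0 | 1 | 1
  row 2: 1 | 1 | 2 | 2
  row 3: 1 | 1 | 2 | 3
  row 4: 1 | 2 | 3 | 4

the unique w with this rank table is (3, 1, 4, 2).

D(w) has 3 cells with 2 SE-corners; essential set:

[(1, 2, 0), (3, 2, 1)]


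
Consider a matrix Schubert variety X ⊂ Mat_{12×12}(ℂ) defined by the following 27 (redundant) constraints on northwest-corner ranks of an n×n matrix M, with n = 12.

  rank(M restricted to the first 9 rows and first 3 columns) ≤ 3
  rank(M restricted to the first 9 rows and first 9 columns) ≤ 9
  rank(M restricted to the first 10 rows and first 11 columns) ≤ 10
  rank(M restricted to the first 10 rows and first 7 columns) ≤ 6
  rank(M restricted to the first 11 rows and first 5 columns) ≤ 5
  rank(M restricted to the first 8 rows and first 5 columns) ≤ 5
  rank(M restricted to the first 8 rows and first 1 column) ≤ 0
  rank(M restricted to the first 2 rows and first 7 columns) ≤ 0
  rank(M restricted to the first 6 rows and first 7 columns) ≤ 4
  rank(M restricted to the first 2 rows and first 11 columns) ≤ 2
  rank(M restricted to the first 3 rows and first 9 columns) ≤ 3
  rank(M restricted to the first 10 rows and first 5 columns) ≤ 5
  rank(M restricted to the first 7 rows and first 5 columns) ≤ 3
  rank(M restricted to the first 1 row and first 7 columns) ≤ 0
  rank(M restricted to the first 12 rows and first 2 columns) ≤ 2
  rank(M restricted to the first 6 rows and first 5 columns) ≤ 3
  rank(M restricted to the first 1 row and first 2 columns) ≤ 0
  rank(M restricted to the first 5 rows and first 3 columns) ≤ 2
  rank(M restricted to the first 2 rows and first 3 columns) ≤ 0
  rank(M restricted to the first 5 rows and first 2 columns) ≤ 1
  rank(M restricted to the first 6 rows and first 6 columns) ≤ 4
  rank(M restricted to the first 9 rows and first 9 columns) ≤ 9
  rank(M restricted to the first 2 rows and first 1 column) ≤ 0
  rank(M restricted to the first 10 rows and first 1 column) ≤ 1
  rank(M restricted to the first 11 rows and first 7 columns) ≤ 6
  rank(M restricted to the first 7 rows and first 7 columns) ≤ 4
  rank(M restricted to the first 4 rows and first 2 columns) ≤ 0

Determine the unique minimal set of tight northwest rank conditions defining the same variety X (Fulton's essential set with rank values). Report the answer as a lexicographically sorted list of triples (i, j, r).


Reconstructing r_w from the 27 given conditions:

  i=1: 0, 0, 0, 0, 0, 0, 0, 1, 1, 1, 1, 1
  i=2: 0, 0, 0, 0, 0, 0, 0, 1, 2, 2, 2, 2
  i=3: 0, 0, 1, 1, 1, 1, 1, 2, 3, 3, 3, 3
  i=4: 0, 0, 1, 2, 2, 2, 2, 3, 4, 4, 4, 4
  i=5: 0, 1, 2, 3, 3, 3, 3, 4, 5, 5, 5, 5
  i=6: 0, 1, 2, 3, 3, 4, 4, 5, 6, 6, 6, 6
  i=7: 0, 1, 2, 3, 3, 4, 4, 5, 6, 7, 7, 7
  i=8: 0, 1, 2, 3, 4, 5, 5, 6, 7, 8, 8, 8
  i=9: 1, 2, 3, 4, 5, 6, 6, 7, 8, 9, 9, 9
  i=10: 1, 2, 3, 4, 5, 6, 6, 7, 8, 9, 10, 10
  i=11: 1, 2, 3, 4, 5, 6, 6, 7, 8, 9, 10, 11
  i=12: 1, 2, 3, 4, 5, 6, 7, 8, 9, 10, 11, 12

hence w(1..12) = (8, 9, 3, 4, 2, 6, 10, 5, 1, 11, 12, 7).

ℓ(w)=27; the 6 essential cells (i,j,r):

[(2, 7, 0), (4, 2, 0), (7, 5, 3), (7, 7, 4), (8, 1, 0), (11, 7, 6)]


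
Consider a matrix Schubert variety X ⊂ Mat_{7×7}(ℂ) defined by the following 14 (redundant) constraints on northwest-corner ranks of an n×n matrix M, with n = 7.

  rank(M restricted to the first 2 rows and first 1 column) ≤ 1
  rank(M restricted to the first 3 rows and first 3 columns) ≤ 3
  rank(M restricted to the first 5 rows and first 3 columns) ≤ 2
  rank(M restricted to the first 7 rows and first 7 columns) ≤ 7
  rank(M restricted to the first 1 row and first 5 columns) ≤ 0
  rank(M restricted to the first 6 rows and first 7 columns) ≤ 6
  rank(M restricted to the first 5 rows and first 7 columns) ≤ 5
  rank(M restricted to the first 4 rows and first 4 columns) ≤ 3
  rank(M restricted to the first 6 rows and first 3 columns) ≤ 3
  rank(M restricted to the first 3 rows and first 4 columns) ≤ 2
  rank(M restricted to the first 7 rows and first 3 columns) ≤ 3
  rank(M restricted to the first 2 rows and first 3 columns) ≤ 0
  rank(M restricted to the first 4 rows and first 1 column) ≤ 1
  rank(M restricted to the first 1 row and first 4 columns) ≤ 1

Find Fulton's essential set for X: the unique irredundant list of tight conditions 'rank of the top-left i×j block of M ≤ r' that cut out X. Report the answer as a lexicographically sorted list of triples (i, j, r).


Computing R[i][j] = min implied NW-rank bound (n=7, 14 conditions):

  0 0 0 0 0 1 1
  0 0 0 1 1 2 2
  1 1 1 2 2 3 3
  1 2 2 3 3 4 4
  1 2 2 3 4 5 5
  1 2 3 4 5 6 6
  1 2 3 4 5 6 7

so w = (6, 4, 1, 2, 5, 3, 7).

D(w) has 9 cells with 3 SE-corners; essential set:

[(1, 5, 0), (2, 3, 0), (5, 3, 2)]


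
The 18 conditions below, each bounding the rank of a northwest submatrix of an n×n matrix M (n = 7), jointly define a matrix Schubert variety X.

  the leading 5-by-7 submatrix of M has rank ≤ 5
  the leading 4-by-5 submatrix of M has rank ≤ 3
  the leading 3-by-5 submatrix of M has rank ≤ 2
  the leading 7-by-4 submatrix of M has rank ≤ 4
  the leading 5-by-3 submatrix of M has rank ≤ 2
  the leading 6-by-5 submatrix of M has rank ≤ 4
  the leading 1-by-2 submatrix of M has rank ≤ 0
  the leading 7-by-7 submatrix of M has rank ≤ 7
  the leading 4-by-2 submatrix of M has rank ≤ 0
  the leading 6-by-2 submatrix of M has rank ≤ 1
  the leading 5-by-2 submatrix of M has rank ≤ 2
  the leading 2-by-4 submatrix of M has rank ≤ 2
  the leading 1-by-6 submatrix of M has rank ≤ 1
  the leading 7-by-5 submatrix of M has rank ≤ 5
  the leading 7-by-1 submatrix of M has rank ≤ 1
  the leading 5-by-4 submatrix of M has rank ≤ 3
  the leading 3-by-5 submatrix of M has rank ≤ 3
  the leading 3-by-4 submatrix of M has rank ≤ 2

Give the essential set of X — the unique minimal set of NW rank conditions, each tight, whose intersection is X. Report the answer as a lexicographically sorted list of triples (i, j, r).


Reconstructing r_w from the 18 given conditions:

  row 1: 0 0 1 1 1 1 1
  row 2: 0 0 1 2 2 2 2
  row 3: 0 0 1 2 2 3 3
  row 4: 0 0 1 2 3 4 4
  row 5: 1 1 2 3 4 5 5
  row 6: 1 1 2 3 4 5 6
  row 7: 1 2 3 4 5 6 7

so w = (3, 4, 6, 5, 1, 7, 2).

Fulton essential set (3 of the 10 Rothe cells):

[(3, 5, 2), (4, 2, 0), (6, 2, 1)]


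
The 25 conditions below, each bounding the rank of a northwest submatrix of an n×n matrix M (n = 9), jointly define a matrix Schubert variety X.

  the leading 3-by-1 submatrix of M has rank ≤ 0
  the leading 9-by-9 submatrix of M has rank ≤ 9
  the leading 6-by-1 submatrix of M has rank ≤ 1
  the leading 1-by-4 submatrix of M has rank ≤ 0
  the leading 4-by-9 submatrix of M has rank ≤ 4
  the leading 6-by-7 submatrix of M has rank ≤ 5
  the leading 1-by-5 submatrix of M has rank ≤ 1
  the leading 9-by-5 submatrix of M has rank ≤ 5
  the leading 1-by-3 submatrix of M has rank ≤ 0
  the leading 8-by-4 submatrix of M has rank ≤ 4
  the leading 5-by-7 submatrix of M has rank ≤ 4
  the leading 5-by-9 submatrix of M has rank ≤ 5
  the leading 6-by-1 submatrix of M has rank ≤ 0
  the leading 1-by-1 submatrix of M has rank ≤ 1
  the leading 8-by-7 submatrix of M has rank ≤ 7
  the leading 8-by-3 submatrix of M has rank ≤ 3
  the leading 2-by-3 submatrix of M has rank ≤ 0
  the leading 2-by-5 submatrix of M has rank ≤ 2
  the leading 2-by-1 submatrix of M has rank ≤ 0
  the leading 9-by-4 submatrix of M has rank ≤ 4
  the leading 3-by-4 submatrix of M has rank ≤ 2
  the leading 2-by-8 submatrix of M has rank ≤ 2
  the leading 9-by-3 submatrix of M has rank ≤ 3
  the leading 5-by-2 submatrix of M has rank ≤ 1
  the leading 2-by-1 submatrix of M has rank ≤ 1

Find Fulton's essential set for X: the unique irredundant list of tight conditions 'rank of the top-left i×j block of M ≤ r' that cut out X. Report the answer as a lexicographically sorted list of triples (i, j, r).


Rank table r_w(9×9) implied by the 25 constraints:

  i=1: 0  0  0  0  1  1  1  1  1
  i=2: 0  0  0  1  2  2  2  2  2
  i=3: 0  1  1  2  3  3  3  3  3
  i=4: 0  1  2  3  4  4  4  4  4
  i=5: 0  1  2  3  4  4  4  5  5
  i=6: 0  1  2  3  4  5  5  6  6
  i=7: 1  2  3  4  5  6  6  7  7
  i=8: 1  2  3  4  5  6  7  8  8
  i=9: 1  2  3  4  5  6  7  8  9

second differences of R give the permutation w = (5, 4, 2, 3, 8, 6, 1, 7, 9).

|D(w)|=13, |Ess(w)|=4:

[(1, 4, 0), (2, 3, 0), (5, 7, 4), (6, 1, 0)]


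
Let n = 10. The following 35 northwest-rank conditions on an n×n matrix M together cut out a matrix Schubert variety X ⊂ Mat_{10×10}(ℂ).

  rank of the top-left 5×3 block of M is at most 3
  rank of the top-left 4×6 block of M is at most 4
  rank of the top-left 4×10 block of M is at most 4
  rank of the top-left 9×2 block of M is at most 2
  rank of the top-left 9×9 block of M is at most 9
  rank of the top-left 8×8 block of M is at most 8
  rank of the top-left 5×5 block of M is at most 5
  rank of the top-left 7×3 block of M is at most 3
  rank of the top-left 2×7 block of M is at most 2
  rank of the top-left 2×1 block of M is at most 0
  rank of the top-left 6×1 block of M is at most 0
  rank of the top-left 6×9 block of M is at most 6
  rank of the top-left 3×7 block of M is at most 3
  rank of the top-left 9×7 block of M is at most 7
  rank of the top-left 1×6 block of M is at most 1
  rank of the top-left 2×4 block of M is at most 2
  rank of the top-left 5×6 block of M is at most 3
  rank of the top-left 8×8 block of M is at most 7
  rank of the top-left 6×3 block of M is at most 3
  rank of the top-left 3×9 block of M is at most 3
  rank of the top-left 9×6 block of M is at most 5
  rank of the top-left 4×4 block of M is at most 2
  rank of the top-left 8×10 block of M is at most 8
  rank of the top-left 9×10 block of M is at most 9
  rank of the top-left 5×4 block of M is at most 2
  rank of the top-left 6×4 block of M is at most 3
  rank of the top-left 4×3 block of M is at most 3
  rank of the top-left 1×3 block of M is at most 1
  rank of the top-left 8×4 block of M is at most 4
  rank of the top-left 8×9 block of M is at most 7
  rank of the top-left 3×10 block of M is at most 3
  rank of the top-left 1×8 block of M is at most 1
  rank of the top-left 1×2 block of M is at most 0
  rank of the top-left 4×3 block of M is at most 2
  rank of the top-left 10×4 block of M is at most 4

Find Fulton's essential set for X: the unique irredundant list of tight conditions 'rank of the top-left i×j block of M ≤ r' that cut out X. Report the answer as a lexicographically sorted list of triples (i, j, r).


Computing R[i][j] = min implied NW-rank bound (n=10, 35 conditions):

  0, 0, 1, 1, 1, 1, 1, 1, 1, 1
  0, 1, 2, 2, 2, 2, 2, 2, 2, 2
  0, 1, 2, 2, 3, 3, 3, 3, 3, 3
  0, 1, 2, 2, 3, 3, 4, 4, 4, 4
  0, 1, 2, 2, 3, 3, 4, 5, 5, 5
  0, 1, 2, 3, 4, 4, 5, 6, 6, 6
  1, 2, 3, 4, 5, 5, 6, 7, 7, 7
  1, 2, 3, 4, 5, 5, 6, 7, 7, 8
  1, 2, 3, 4, 5, 5, 6, 7, 8, 9
  1, 2, 3, 4, 5, 6, 7, 8, 9, 10

so w = (3, 2, 5, 7, 8, 4, 1, 10, 9, 6).

D(w) has 15 cells with 6 SE-corners; essential set:

[(1, 2, 0), (5, 4, 2), (5, 6, 3), (6, 1, 0), (8, 9, 7), (9, 6, 5)]
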